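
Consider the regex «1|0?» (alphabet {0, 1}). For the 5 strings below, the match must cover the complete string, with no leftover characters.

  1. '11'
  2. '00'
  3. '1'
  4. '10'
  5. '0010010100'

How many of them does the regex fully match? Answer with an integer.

1 → no match
2 → no match
3 → match
4 → no match
5 → no match
Total matched: 1

1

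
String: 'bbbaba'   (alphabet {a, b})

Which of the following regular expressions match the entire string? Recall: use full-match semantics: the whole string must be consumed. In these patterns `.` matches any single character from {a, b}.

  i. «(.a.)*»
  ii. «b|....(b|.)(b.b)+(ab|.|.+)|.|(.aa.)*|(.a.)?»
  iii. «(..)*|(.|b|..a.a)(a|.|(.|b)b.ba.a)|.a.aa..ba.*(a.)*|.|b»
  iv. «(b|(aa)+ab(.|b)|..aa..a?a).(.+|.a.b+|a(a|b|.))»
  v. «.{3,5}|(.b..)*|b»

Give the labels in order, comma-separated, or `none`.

i → no match
ii → no match
iii → match
iv → match
v → no match

iii, iv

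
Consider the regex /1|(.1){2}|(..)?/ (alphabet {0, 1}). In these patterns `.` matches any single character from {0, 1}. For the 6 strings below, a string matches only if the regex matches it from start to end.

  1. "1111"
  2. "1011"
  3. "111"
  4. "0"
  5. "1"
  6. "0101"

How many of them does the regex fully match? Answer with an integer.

1 → match
2 → no match
3 → no match
4 → no match
5 → match
6 → match
Total matched: 3

3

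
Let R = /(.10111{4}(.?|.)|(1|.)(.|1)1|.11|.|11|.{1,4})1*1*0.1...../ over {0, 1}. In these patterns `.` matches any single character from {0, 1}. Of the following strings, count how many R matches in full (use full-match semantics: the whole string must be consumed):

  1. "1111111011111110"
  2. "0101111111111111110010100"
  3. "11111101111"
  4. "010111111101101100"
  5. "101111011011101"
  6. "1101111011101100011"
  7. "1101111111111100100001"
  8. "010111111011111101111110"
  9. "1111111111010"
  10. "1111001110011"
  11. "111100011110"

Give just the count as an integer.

1 → no match
2 → no match
3 → no match
4 → match
5 → no match
6 → no match
7 → match
8 → match
9 → no match
10 → no match
11 → no match
Total matched: 3

3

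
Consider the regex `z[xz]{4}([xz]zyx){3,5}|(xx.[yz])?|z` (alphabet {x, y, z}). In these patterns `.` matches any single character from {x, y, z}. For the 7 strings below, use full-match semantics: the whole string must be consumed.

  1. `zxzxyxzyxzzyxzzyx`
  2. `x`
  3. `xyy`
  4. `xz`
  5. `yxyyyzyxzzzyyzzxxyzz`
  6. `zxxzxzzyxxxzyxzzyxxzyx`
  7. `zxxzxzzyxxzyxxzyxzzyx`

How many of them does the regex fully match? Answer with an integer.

1 → no match
2 → no match
3 → no match
4 → no match
5 → no match
6 → no match
7 → match
Total matched: 1

1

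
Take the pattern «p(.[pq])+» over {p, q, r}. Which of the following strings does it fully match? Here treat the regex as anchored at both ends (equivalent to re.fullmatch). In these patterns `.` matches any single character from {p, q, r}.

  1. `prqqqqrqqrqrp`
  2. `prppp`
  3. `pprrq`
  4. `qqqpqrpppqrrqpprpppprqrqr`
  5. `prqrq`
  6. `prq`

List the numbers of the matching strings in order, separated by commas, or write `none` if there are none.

1 → no match
2 → match
3 → no match
4 → no match — must start with `p`
5 → match
6 → match

2, 5, 6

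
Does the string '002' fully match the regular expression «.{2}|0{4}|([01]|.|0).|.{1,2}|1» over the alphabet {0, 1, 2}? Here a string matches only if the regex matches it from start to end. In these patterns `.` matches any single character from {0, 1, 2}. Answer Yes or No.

No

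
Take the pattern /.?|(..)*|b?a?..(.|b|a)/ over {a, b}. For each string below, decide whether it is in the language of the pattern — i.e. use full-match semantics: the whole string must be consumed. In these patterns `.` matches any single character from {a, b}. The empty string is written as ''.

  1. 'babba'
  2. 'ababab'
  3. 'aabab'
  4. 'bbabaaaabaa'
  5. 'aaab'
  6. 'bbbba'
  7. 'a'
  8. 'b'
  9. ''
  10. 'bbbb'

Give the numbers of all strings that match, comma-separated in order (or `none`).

1. 'babba' → match
2. 'ababab' → match
3. 'aabab' → no match
4. 'bbabaaaabaa' → no match
5. 'aaab' → match
6. 'bbbba' → no match
7. 'a' → match
8. 'b' → match
9. '' → match
10. 'bbbb' → match

1, 2, 5, 7, 8, 9, 10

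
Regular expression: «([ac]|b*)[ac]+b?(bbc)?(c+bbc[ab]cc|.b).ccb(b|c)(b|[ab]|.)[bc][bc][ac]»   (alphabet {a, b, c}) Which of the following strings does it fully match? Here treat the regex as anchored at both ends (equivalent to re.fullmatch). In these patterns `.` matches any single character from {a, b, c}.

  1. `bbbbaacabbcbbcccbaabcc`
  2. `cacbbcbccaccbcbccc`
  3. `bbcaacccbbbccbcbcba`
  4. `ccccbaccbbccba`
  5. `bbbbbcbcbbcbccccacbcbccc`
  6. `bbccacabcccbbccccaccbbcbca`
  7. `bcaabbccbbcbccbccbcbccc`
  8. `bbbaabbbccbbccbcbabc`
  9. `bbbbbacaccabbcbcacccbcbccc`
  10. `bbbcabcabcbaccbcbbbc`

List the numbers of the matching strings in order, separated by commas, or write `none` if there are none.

2, 3, 4, 7

1 → no match
2 → match
3 → match
4 → match
5 → no match
6 → no match
7 → match
8 → no match
9 → no match
10 → no match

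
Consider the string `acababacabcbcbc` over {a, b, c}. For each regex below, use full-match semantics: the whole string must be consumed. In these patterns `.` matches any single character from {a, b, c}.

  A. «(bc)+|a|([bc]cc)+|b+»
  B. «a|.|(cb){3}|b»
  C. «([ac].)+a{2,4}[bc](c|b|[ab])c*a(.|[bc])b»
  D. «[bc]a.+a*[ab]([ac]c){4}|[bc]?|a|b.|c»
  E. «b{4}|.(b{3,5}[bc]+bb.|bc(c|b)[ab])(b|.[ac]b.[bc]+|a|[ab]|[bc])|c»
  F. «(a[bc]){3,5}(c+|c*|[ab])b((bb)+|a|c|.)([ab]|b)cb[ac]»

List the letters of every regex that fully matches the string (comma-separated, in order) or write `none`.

F

A → no match
B → no match
C → no match — must end with `b`
D → no match
E → no match
F → match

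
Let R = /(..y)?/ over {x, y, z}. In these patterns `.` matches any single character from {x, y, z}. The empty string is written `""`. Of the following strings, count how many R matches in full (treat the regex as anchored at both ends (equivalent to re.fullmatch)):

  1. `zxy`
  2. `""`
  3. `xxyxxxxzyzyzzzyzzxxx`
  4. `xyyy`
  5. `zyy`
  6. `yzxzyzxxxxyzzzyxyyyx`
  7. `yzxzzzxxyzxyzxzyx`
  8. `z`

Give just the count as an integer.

1 → match
2 → match
3 → no match
4 → no match
5 → match
6 → no match
7 → no match
8 → no match
Total matched: 3

3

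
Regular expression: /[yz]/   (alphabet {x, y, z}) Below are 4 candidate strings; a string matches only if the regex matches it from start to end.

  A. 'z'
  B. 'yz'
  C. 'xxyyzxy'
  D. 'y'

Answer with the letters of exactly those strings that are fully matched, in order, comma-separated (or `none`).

A → match
B → no match
C → no match
D → match

A, D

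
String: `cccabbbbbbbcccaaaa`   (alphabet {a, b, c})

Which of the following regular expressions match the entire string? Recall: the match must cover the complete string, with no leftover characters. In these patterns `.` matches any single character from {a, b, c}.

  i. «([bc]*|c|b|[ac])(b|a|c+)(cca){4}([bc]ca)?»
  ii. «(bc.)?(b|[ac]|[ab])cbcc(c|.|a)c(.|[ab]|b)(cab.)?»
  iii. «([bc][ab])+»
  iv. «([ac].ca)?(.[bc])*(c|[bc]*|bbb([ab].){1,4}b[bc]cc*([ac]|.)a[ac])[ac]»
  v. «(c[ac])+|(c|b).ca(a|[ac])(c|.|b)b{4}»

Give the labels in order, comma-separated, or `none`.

i → no match
ii → no match
iii → no match
iv → match
v → no match

iv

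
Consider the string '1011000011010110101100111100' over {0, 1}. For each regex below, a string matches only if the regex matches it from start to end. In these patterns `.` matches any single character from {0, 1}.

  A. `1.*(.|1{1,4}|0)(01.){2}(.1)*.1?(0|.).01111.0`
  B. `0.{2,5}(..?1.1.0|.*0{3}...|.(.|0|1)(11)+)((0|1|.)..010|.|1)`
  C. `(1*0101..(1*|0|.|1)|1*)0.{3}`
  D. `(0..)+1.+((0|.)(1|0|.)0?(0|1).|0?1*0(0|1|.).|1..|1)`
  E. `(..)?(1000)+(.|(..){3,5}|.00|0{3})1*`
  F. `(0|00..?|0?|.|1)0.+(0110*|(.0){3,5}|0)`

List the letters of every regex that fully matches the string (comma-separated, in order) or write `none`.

A → match
B → no match — must start with '0'
C → no match
D → no match — must start with '0'
E → no match
F → match

A, F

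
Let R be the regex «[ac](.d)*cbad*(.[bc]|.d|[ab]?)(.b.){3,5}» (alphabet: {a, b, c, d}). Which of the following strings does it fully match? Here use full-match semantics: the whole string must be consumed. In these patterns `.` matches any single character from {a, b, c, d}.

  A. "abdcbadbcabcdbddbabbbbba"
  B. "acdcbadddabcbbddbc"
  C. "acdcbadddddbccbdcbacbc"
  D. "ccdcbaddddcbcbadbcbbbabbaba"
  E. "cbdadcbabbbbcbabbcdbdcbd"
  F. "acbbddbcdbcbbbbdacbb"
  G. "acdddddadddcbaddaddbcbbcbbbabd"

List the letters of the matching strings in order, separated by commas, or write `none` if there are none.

A → match
B → match
C → match
D → match
E → match
F → no match
G → match

A, B, C, D, E, G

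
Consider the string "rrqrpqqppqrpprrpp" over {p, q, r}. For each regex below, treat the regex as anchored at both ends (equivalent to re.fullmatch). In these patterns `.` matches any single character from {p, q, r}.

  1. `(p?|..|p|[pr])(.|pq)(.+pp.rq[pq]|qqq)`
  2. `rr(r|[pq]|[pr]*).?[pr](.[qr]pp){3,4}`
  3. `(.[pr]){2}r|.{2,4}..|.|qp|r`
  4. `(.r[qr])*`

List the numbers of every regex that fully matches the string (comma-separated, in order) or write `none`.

2

1 → no match
2 → match
3 → no match
4 → no match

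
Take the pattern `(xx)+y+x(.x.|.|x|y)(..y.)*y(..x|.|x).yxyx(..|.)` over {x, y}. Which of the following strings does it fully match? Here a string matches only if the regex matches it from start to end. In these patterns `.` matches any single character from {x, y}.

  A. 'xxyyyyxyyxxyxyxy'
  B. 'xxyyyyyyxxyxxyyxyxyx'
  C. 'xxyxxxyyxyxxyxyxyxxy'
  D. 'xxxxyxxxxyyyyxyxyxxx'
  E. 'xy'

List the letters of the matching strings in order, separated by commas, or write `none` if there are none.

A, D

A → match
B → no match
C → no match
D → match
E → no match — must start with 'xx'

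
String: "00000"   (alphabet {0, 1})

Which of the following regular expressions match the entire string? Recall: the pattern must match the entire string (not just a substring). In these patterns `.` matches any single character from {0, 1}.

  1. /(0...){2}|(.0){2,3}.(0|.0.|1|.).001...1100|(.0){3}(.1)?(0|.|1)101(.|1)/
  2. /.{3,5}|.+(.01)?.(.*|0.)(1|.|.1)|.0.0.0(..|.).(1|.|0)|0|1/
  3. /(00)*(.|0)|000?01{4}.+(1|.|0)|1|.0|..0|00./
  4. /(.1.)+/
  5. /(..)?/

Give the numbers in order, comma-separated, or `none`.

2, 3

1 → no match
2 → match
3 → match
4 → no match
5 → no match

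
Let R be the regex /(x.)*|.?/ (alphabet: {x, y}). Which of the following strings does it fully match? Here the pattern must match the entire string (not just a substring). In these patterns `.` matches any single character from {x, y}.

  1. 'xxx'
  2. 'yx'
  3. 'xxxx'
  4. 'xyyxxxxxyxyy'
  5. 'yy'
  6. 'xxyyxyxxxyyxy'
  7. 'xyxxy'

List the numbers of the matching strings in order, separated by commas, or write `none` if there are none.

1. 'xxx' → no match
2. 'yx' → no match
3. 'xxxx' → match
4. 'xyyxxxxxyxyy' → no match
5. 'yy' → no match
6 → no match
7. 'xyxxy' → no match

3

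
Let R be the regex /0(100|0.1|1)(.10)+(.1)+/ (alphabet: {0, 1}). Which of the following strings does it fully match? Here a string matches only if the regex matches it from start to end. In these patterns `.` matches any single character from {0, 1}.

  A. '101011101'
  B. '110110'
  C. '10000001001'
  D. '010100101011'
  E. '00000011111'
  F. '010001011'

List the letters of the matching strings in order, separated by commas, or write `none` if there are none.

A → no match — must start with '0'
B → no match — must start with '0'
C → no match — must start with '0'
D → no match
E → no match
F → match

F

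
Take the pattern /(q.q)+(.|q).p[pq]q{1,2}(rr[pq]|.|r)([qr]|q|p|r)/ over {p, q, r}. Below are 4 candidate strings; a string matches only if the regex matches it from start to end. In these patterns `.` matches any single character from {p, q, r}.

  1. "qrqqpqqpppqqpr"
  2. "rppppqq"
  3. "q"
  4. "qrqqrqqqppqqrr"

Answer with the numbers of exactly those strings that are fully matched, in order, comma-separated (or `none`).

1 → match
2 → no match — must start with "q"
3 → no match
4 → match

1, 4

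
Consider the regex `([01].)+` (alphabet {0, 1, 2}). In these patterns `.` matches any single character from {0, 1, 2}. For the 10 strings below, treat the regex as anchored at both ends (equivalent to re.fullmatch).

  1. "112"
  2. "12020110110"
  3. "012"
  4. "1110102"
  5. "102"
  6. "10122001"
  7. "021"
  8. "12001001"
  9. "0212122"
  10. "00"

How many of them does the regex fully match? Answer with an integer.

2

1 → no match
2 → no match
3 → no match
4 → no match
5 → no match
6 → no match
7 → no match
8 → match
9 → no match
10 → match
Total matched: 2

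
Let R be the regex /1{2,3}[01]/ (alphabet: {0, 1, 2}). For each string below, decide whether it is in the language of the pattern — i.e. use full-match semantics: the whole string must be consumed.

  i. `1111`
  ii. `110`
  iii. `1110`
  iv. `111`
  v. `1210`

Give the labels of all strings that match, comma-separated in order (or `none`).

i → match
ii → match
iii → match
iv → match
v → no match

i, ii, iii, iv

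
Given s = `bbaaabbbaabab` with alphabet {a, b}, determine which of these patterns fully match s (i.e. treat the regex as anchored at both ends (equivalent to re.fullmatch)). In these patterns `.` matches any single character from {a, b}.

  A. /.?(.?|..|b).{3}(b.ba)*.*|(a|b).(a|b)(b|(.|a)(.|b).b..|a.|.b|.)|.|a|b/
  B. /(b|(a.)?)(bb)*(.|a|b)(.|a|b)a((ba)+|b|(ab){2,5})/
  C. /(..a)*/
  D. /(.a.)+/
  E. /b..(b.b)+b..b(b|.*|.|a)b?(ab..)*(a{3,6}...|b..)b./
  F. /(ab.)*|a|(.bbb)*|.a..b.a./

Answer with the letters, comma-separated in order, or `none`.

A

A → match
B → no match
C → no match
D → no match
E → no match
F → no match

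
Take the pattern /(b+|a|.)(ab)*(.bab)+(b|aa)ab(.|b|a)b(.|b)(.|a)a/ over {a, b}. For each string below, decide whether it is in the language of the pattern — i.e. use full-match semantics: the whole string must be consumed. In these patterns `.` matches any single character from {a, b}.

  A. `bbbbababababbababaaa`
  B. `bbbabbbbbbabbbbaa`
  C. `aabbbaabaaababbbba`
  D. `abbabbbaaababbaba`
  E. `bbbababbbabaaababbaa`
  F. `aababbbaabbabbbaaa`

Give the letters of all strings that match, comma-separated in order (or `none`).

A, E

A → match
B → no match
C → no match
D → no match
E → match
F → no match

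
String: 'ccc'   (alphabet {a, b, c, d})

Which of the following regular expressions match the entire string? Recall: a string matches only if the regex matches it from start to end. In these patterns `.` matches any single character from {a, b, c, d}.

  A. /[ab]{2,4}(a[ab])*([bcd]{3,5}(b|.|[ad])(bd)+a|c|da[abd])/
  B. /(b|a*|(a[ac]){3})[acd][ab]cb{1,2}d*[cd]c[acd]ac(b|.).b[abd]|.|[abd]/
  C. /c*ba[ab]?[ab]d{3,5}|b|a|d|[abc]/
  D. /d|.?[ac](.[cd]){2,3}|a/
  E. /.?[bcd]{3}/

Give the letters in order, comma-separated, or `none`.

E

A → no match
B → no match
C → no match
D → no match
E → match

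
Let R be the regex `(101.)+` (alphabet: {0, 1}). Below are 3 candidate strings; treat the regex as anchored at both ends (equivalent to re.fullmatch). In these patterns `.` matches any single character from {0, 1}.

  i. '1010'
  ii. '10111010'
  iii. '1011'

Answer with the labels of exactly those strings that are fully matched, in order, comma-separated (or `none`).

i → match
ii → match
iii → match

i, ii, iii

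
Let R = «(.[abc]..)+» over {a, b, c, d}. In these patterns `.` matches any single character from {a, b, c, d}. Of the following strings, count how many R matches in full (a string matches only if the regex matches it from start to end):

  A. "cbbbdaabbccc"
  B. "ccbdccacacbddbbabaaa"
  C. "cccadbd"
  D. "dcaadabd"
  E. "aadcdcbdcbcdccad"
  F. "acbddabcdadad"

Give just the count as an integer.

4

A → match
B → match
C → no match
D → match
E → match
F → no match
Total matched: 4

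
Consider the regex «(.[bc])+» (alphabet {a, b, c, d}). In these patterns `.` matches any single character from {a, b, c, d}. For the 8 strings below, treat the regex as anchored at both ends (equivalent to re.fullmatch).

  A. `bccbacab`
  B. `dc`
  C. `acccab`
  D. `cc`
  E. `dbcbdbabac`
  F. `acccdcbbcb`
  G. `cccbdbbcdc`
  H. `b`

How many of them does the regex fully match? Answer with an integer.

A → match
B → match
C → match
D → match
E → match
F → match
G → match
H → no match
Total matched: 7

7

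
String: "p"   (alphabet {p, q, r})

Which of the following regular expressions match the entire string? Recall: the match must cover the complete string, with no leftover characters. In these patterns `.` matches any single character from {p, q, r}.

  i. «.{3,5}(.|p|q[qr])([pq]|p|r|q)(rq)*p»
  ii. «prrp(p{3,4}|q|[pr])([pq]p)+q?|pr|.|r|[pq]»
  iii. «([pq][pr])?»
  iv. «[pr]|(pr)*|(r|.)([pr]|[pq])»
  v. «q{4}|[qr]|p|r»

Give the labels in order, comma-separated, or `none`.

ii, iv, v

i → no match
ii → match
iii → no match
iv → match
v → match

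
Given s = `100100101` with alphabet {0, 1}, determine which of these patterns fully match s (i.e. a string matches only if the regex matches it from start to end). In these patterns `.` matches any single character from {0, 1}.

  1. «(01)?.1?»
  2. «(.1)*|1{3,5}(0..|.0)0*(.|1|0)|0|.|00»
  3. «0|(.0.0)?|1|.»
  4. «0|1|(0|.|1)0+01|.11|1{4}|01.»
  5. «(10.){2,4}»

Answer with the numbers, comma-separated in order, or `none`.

5

1 → no match
2 → no match
3 → no match
4 → no match
5 → match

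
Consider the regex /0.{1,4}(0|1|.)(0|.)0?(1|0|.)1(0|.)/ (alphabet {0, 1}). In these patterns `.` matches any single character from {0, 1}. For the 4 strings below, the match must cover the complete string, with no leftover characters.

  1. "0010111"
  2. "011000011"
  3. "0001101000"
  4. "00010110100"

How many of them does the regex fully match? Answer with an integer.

2

1. "0010111" → match
2. "011000011" → match
3. "0001101000" → no match
4. "00010110100" → no match
Total matched: 2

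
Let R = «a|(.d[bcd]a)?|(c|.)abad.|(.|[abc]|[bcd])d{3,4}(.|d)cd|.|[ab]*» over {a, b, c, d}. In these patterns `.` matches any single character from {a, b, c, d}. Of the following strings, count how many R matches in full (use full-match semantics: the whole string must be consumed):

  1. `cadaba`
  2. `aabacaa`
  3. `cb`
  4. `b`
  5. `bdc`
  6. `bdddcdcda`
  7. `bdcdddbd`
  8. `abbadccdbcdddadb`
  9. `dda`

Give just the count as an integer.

1. `cadaba` → no match
2. `aabacaa` → no match
3. `cb` → no match
4. `b` → match
5. `bdc` → no match
6. `bdddcdcda` → no match
7. `bdcdddbd` → no match
8 → no match
9. `dda` → no match
Total matched: 1

1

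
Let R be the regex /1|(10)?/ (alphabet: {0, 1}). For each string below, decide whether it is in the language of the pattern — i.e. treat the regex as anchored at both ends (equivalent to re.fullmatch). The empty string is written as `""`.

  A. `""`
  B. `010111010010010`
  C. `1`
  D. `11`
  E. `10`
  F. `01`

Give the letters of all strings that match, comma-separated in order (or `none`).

A, C, E

A → match
B → no match
C → match
D → no match
E → match
F → no match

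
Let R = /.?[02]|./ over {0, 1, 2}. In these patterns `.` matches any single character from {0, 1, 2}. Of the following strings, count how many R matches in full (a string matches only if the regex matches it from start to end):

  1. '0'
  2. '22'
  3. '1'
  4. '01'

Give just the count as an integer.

1 → match
2 → match
3 → match
4 → no match
Total matched: 3

3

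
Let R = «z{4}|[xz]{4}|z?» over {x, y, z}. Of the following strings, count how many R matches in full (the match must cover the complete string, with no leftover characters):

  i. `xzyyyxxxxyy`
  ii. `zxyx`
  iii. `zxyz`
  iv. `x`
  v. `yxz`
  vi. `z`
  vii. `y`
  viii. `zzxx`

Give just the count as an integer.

i → no match
ii → no match
iii → no match
iv → no match
v → no match
vi → match
vii → no match
viii → match
Total matched: 2

2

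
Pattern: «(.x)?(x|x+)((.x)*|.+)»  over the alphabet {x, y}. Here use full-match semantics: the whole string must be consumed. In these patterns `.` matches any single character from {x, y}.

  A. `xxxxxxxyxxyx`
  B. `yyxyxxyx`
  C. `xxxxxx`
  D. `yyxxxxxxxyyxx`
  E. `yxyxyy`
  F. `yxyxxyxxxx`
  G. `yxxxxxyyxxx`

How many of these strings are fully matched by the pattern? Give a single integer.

3

A. `xxxxxxxyxxyx` → match
B. `yyxyxxyx` → no match
C. `xxxxxx` → match
D → no match
E. `yxyxyy` → no match
F. `yxyxxyxxxx` → no match
G. `yxxxxxyyxxx` → match
Total matched: 3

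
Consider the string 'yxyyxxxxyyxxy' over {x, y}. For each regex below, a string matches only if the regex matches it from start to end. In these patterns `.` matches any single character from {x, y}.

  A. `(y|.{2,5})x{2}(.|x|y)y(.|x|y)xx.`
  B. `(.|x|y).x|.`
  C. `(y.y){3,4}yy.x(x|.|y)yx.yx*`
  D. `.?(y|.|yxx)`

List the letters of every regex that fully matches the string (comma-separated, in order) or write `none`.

A → match
B → no match
C → no match
D → no match

A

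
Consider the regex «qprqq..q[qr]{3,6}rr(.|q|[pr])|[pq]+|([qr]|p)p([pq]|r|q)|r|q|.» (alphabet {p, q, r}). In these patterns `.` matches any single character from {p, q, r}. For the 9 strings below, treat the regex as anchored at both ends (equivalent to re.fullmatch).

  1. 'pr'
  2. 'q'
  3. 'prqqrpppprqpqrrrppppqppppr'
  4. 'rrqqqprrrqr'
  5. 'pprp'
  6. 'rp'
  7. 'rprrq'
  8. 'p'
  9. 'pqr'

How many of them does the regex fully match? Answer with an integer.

1 → no match
2 → match
3 → no match
4 → no match
5 → no match
6 → no match
7 → no match
8 → match
9 → no match
Total matched: 2

2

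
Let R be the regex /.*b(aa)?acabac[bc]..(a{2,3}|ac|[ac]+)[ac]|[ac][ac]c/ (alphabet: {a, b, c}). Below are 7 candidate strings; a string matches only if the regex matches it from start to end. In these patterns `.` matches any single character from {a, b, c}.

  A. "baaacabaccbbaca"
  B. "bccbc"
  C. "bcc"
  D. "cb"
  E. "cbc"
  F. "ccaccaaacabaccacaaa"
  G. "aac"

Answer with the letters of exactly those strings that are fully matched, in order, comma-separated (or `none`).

A, G

A → match
B → no match
C → no match
D → no match
E → no match
F → no match
G → match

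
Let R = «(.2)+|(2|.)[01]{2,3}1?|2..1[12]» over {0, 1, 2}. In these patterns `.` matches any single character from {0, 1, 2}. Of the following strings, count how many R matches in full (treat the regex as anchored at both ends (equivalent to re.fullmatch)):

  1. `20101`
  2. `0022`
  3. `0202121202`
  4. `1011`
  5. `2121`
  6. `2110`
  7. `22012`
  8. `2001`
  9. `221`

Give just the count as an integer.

6

1 → match
2 → no match
3 → match
4 → match
5 → no match
6 → match
7 → match
8 → match
9 → no match
Total matched: 6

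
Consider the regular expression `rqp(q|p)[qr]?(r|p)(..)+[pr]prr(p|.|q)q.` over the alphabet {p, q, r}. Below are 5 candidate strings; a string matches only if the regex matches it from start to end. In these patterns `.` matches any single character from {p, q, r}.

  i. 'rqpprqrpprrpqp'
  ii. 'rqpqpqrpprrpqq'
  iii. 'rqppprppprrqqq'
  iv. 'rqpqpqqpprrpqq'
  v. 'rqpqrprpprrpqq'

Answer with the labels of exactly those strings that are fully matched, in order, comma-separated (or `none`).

i, ii, iii, iv, v

i → match
ii → match
iii → match
iv → match
v → match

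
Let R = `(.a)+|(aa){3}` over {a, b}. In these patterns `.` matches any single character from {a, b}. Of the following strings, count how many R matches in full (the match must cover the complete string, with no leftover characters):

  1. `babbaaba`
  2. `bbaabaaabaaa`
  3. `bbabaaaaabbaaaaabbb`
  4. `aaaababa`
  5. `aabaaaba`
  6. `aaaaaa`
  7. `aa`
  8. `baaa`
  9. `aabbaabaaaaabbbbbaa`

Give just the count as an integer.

1 → no match
2 → no match
3 → no match
4 → match
5 → match
6 → match
7 → match
8 → match
9 → no match
Total matched: 5

5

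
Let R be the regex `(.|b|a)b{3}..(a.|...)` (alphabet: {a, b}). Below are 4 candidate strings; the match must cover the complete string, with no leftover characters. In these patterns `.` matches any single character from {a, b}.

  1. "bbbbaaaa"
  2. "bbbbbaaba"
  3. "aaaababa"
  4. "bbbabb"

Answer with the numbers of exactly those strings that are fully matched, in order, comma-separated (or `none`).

1, 2

1 → match
2 → match
3 → no match
4 → no match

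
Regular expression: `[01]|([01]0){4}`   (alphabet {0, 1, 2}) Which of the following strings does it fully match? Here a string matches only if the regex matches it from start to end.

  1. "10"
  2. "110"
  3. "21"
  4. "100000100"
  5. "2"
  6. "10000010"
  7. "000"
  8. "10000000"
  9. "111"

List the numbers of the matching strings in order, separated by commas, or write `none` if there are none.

6, 8

1 → no match
2 → no match
3 → no match
4 → no match
5 → no match
6 → match
7 → no match
8 → match
9 → no match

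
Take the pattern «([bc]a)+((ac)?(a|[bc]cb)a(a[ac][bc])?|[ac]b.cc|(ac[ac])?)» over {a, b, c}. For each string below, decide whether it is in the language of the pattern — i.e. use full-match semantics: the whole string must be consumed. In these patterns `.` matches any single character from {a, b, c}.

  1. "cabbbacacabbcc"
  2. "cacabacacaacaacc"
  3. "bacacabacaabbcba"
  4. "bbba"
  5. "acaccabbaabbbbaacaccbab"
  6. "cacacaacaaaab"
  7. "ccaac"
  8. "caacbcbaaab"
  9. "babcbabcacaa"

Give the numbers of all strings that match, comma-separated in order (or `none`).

6, 8

1 → no match
2 → no match
3 → no match
4 → no match
5 → no match
6 → match
7 → no match
8 → match
9 → no match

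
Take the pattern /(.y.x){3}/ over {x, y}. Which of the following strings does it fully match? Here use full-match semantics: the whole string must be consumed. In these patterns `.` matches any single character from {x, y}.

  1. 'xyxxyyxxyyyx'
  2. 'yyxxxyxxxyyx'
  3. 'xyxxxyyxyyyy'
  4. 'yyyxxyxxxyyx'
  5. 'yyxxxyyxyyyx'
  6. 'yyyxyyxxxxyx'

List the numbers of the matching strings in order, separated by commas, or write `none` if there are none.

1, 2, 4, 5

1 → match
2 → match
3 → no match — must end with 'x'
4 → match
5 → match
6 → no match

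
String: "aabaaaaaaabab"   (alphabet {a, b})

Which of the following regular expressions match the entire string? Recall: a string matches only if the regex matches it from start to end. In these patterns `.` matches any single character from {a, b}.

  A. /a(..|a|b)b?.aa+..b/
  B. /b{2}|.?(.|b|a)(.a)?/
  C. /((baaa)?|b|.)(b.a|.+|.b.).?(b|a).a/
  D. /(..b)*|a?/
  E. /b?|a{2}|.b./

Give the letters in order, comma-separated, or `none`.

A

A → match
B → no match
C → no match — must end with "a"
D → no match
E → no match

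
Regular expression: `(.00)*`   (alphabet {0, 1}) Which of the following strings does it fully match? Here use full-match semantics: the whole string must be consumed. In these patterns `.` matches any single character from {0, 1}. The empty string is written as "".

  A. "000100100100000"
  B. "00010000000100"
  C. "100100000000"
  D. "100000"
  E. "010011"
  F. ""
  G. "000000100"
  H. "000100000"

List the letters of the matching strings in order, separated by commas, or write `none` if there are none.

A → match
B → no match
C → match
D → match
E → no match
F → match
G → match
H → match

A, C, D, F, G, H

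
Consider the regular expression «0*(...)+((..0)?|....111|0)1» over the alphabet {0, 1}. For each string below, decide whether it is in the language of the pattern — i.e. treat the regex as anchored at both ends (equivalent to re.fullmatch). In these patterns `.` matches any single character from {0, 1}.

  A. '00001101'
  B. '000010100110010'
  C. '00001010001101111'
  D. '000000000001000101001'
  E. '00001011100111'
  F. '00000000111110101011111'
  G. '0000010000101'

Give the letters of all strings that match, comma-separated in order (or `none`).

A → match
B → no match — must end with '1'
C → match
D → match
E → match
F → match
G → match

A, C, D, E, F, G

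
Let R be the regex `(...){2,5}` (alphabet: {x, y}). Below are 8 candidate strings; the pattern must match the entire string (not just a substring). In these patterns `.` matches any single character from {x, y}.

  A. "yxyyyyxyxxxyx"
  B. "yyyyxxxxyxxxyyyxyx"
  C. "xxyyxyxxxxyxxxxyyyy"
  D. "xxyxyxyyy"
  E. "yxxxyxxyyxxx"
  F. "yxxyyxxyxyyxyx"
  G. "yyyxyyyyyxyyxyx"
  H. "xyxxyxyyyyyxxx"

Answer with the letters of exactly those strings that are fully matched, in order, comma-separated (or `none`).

D, E, G

A → no match
B → no match
C → no match
D → match
E → match
F → no match
G → match
H → no match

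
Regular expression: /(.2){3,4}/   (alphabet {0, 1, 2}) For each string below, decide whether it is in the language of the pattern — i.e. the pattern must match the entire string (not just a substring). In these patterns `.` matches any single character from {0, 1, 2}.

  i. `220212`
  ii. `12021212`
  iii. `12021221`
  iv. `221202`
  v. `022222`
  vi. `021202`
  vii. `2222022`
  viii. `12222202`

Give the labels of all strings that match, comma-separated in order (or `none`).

i → match
ii → match
iii → no match — must end with `2`
iv → match
v → match
vi → match
vii → no match
viii → match

i, ii, iv, v, vi, viii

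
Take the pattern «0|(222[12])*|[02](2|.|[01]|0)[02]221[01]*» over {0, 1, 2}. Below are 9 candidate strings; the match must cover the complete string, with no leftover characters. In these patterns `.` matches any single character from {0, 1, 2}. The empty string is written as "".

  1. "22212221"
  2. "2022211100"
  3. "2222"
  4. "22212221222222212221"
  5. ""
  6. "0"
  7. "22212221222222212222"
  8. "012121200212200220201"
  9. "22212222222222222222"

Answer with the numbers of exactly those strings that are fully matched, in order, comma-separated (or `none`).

1, 2, 3, 4, 5, 6, 7, 9

1 → match
2 → match
3 → match
4 → match
5 → match
6 → match
7 → match
8 → no match
9 → match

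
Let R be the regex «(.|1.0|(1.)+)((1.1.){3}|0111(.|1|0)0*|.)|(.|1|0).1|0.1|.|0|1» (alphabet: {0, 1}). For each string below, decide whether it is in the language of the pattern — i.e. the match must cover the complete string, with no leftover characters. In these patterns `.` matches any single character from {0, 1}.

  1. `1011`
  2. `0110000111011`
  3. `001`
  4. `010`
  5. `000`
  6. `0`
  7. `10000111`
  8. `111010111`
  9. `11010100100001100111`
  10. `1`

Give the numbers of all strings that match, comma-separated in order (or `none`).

1 → no match
2 → no match
3 → match
4 → no match
5 → no match
6 → match
7 → no match
8 → match
9 → no match
10 → match

3, 6, 8, 10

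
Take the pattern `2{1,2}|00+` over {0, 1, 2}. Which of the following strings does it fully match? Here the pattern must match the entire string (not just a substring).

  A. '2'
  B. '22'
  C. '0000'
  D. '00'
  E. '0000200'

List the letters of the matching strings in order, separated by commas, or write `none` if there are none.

A. '2' → match
B. '22' → match
C. '0000' → match
D. '00' → match
E. '0000200' → no match

A, B, C, D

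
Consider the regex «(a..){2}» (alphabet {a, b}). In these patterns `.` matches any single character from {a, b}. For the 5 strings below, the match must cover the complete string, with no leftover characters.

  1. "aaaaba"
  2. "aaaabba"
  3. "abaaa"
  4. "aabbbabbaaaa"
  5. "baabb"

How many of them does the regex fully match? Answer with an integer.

1

1 → match
2 → no match
3 → no match
4 → no match
5 → no match — must start with "a"
Total matched: 1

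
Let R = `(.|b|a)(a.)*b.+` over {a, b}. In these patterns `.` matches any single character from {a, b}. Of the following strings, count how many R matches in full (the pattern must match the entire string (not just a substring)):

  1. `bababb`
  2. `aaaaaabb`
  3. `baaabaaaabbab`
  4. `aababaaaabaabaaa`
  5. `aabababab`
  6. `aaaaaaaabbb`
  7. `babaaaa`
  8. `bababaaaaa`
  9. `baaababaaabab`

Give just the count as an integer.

1. `bababb` → no match
2. `aaaaaabb` → no match
3 → match
4 → match
5. `aabababab` → no match
6. `aaaaaaaabbb` → match
7. `babaaaa` → no match
8. `bababaaaaa` → no match
9 → no match
Total matched: 3

3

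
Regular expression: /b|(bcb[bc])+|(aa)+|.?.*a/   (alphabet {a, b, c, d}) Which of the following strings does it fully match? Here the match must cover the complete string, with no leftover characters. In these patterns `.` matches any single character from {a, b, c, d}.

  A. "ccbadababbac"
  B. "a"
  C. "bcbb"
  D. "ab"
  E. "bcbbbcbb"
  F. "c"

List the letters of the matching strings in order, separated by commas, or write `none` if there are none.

A → no match
B → match
C → match
D → no match
E → match
F → no match

B, C, E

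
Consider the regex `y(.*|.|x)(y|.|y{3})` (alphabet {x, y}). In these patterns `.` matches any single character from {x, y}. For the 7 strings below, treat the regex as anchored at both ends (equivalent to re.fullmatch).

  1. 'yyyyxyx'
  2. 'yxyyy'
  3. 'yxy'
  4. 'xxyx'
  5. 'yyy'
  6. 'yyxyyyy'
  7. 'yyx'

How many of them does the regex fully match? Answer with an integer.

1. 'yyyyxyx' → match
2. 'yxyyy' → match
3. 'yxy' → match
4. 'xxyx' → no match — must start with 'y'
5. 'yyy' → match
6. 'yyxyyyy' → match
7. 'yyx' → match
Total matched: 6

6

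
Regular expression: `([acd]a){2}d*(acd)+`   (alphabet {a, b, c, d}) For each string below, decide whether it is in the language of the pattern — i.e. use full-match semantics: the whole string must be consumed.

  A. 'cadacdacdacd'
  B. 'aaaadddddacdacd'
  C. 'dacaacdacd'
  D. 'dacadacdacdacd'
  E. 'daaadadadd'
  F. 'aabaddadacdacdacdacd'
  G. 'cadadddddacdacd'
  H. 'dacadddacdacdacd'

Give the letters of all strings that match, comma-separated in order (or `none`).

B, C, D, G, H

A → no match
B → match
C → match
D → match
E → no match — must end with 'acd'
F → no match
G → match
H → match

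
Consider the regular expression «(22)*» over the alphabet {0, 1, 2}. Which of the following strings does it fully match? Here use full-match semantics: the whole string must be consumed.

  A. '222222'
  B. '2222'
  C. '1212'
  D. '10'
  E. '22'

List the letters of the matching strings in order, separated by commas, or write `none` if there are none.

A → match
B → match
C → no match
D → no match
E → match

A, B, E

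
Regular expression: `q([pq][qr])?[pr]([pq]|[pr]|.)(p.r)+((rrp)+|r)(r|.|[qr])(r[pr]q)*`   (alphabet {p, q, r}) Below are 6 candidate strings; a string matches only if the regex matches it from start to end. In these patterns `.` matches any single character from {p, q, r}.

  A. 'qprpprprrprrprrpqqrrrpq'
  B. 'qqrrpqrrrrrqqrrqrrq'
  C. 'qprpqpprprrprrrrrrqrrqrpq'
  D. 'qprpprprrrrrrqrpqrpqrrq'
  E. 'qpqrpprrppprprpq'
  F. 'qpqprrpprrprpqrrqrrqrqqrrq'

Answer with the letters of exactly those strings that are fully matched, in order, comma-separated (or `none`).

A → no match
B → no match
C → match
D → match
E → no match
F → no match

C, D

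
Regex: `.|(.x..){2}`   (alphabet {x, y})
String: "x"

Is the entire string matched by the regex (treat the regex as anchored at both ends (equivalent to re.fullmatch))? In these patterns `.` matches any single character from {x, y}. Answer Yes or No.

Yes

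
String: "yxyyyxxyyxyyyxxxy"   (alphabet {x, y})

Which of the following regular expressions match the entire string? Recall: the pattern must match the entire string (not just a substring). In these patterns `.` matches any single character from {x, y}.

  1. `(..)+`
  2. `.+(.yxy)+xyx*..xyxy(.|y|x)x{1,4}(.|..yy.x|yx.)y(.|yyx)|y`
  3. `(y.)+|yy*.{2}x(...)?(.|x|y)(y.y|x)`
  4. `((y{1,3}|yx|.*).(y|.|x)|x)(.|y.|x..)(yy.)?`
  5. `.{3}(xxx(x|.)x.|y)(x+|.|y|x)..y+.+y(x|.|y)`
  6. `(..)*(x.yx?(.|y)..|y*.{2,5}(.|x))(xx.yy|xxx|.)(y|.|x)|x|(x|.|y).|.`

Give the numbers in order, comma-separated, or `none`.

4, 6

1 → no match
2 → no match
3 → no match
4 → match
5 → no match
6 → match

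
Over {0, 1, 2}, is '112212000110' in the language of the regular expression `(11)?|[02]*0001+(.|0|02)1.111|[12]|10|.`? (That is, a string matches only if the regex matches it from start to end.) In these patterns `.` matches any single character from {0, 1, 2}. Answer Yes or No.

No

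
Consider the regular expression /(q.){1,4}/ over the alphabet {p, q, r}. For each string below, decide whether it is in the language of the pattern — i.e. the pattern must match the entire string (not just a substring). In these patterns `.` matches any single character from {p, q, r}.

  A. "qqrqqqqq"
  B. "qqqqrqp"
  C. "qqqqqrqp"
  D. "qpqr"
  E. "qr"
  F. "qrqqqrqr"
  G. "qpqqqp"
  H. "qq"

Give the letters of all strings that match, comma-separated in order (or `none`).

C, D, E, F, G, H

A → no match
B → no match
C → match
D → match
E → match
F → match
G → match
H → match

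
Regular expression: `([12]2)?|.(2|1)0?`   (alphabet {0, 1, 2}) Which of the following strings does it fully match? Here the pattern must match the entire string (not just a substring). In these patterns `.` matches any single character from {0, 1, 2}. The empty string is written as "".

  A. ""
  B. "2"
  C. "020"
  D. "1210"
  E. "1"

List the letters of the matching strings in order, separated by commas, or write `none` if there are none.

A, C

A → match
B → no match
C → match
D → no match
E → no match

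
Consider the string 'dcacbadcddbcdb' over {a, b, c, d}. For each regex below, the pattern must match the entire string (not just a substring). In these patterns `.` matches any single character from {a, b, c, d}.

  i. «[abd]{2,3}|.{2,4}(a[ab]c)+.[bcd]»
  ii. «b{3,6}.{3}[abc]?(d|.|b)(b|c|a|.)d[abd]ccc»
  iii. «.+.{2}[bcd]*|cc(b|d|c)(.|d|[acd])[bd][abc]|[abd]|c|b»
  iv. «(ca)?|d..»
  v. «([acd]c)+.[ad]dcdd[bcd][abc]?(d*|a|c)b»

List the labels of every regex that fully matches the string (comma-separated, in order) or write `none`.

iii, v

i → no match
ii → no match — must start with 'b'
iii → match
iv → no match
v → match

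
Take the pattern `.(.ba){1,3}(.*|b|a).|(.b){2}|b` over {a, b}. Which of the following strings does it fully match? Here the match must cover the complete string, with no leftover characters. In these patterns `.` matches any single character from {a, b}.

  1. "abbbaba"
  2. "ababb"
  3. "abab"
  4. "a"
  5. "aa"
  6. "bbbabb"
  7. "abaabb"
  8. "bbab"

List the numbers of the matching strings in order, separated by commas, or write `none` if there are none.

1 → no match
2 → no match
3 → match
4 → no match
5 → no match
6 → match
7 → no match
8 → match

3, 6, 8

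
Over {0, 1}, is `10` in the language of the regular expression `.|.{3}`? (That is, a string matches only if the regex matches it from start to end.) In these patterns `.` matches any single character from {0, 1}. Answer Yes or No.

No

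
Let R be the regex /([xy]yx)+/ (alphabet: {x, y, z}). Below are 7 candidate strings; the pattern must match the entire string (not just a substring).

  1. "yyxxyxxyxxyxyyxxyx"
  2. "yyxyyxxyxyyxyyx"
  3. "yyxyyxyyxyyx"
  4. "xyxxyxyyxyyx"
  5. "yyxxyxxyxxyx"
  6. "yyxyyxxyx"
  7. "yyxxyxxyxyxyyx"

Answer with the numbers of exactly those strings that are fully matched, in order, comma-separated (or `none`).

1, 2, 3, 4, 5, 6

1 → match
2 → match
3. "yyxyyxyyxyyx" → match
4. "xyxxyxyyxyyx" → match
5. "yyxxyxxyxxyx" → match
6. "yyxyyxxyx" → match
7 → no match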